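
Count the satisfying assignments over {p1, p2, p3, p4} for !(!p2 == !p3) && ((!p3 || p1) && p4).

3

Initial set: {(!(!p2 == !p3) && ((!p3 || p1) && p4))}.
(!(!p2 == !p3) && ((!p3 || p1) && p4)): α-rule — add !(!p2 == !p3), ((!p3 || p1) && p4).
((!p3 || p1) && p4): α-rule — add (!p3 || p1), p4.
!(!p2 == !p3): β-rule — branch into !p2, !!p3  //  !!p2, !p3.
  branch 1 (add !p2, !!p3):
    (!p3 || p1): β-rule — branch into !p3  //  p1.
      branch 1.1 (add !p3):
        × closes — contains both p3 and !p3.
      branch 1.2 (add p1):
        ○ open, literals {p1=1, p2=0, p3=1, p4=1}.
  branch 2 (add !!p2, !p3):
    (!p3 || p1): β-rule — branch into !p3  //  p1.
      branch 2.1 (add !p3):
        ○ open, literals {p2=1, p3=0, p4=1}.
      branch 2.2 (add p1):
        ○ open, literals {p1=1, p2=1, p3=0, p4=1}.
1 branch closed, 3 open.
Each open branch fixes some atoms; the unmentioned ones are free. Counting distinct full assignments: branch {p1=1, p2=0, p3=1, p4=1} (none free) contributes 1 new; branch {p2=1, p3=0, p4=1} (p1) contributes 2 new; branch {p1=1, p2=1, p3=0, p4=1} (none free) contributes 0 new. Total: 3.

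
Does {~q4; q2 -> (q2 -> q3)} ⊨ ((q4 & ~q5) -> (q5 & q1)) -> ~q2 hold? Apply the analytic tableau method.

No

Initial set: {~q4; (q2 -> (q2 -> q3)); ~(((q4 & ~q5) -> (q5 & q1)) -> ~q2)}.
~(((q4 & ~q5) -> (q5 & q1)) -> ~q2): α-rule — add ((q4 & ~q5) -> (q5 & q1)), ~~q2.
(q2 -> (q2 -> q3)): β-rule — branch into ~q2  //  (q2 -> q3).
  branch 1 (add ~q2):
    × closes — contains both q2 and ~q2.
  branch 2 (add (q2 -> q3)):
    ((q4 & ~q5) -> (q5 & q1)): β-rule — branch into ~(q4 & ~q5)  //  (q5 & q1).
      branch 2.1 (add ~(q4 & ~q5)):
        (q2 -> q3): β-rule — branch into ~q2  //  q3.
          branch 2.1.1 (add ~q2):
            × closes — contains both q2 and ~q2.
          branch 2.1.2 (add q3):
            ~(q4 & ~q5): β-rule — branch into ~q4  //  ~~q5.
              branch 2.1.2.1 (add ~q4):
                ○ open, literals {q2=true, q3=true, q4=false}.
              branch 2.1.2.2 (add ~~q5):
                ○ open, literals {q2=true, q3=true, q4=false, q5=true}.
      branch 2.2 (add (q5 & q1)):
        (q5 & q1): α-rule — add q5, q1.
        (q2 -> q3): β-rule — branch into ~q2  //  q3.
          branch 2.2.1 (add ~q2):
            × closes — contains both q2 and ~q2.
          branch 2.2.2 (add q3):
            ○ open, literals {q1=true, q2=true, q3=true, q4=false, q5=true}.
3 branches closed, 3 open.
An open branch gives a countermodel: q2=true, q3=true, q4=false (unmentioned atoms arbitrary); the premises hold there but the conclusion fails.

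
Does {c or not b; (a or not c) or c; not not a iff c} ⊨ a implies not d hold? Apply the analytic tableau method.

No

Initial set: {(c or not b); ((a or not c) or c); (not not a iff c); not (a implies not d)}.
not (a implies not d): α-rule — add a, not not d.
(c or not b): β-rule — branch into c  //  not b.
  branch 1 (add c):
    ((a or not c) or c): β-rule — branch into (a or not c)  //  c.
      branch 1.1 (add (a or not c)):
        (not not a iff c): β-rule — branch into not not a, c  //  not not not a, not c.
          branch 1.1.1 (add not not a, c):
            not not a: drop double negation, giving a.
            (a or not c): β-rule — branch into a  //  not c.
              branch 1.1.1.1 (add a):
                ○ open, literals {a=T, c=T, d=T}.
              branch 1.1.1.2 (add not c):
                × closes — contains both c and not c.
          branch 1.1.2 (add not not not a, not c):
            × closes — contains both c and not c.
      branch 1.2 (add c):
        (not not a iff c): β-rule — branch into not not a, c  //  not not not a, not c.
          branch 1.2.1 (add not not a, c):
            not not a: drop double negation, giving a.
            ○ open, literals {a=T, c=T, d=T}.
          branch 1.2.2 (add not not not a, not c):
            × closes — contains both c and not c.
  branch 2 (add not b):
    ((a or not c) or c): β-rule — branch into (a or not c)  //  c.
      branch 2.1 (add (a or not c)):
        (not not a iff c): β-rule — branch into not not a, c  //  not not not a, not c.
          branch 2.1.1 (add not not a, c):
            not not a: drop double negation, giving a.
            (a or not c): β-rule — branch into a  //  not c.
              branch 2.1.1.1 (add a):
                ○ open, literals {a=T, b=F, c=T, d=T}.
              branch 2.1.1.2 (add not c):
                × closes — contains both c and not c.
          branch 2.1.2 (add not not not a, not c):
            not not not a: drop double negation, giving not a.
            × closes — contains both a and not a.
      branch 2.2 (add c):
        (not not a iff c): β-rule — branch into not not a, c  //  not not not a, not c.
          branch 2.2.1 (add not not a, c):
            not not a: drop double negation, giving a.
            ○ open, literals {a=T, b=F, c=T, d=T}.
          branch 2.2.2 (add not not not a, not c):
            × closes — contains both c and not c.
6 branches closed, 4 open.
An open branch gives a countermodel: a=T, c=T, d=T (unmentioned atoms arbitrary); the premises hold there but the conclusion fails.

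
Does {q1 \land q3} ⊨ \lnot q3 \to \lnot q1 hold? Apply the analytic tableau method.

Yes

Initial set: {(q1 \land q3); \lnot (\lnot q3 \to \lnot q1)}.
(q1 \land q3): α-rule — add q1, q3.
\lnot (\lnot q3 \to \lnot q1): α-rule — add \lnot q3, \lnot \lnot q1.
× closes — contains both q3 and \lnot q3.
All 1 branch closes.
Every branch closed, so the premises entail the conclusion.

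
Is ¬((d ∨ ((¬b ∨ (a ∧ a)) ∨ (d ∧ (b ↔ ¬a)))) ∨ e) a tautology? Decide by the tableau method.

Assume the negation and expand:
Initial set: {¬¬((d ∨ ((¬b ∨ (a ∧ a)) ∨ (d ∧ (b ↔ ¬a)))) ∨ e)}.
¬¬((d ∨ ((¬b ∨ (a ∧ a)) ∨ (d ∧ (b ↔ ¬a)))) ∨ e): β-rule — branch into (d ∨ ((¬b ∨ (a ∧ a)) ∨ (d ∧ (b ↔ ¬a))))  //  e.
  branch 1 (add (d ∨ ((¬b ∨ (a ∧ a)) ∨ (d ∧ (b ↔ ¬a))))):
    (d ∨ ((¬b ∨ (a ∧ a)) ∨ (d ∧ (b ↔ ¬a)))): β-rule — branch into d  //  ((¬b ∨ (a ∧ a)) ∨ (d ∧ (b ↔ ¬a))).
      branch 1.1 (add d):
        ○ open, literals {d=T}.
      branch 1.2 (add ((¬b ∨ (a ∧ a)) ∨ (d ∧ (b ↔ ¬a)))):
        ((¬b ∨ (a ∧ a)) ∨ (d ∧ (b ↔ ¬a))): β-rule — branch into (¬b ∨ (a ∧ a))  //  (d ∧ (b ↔ ¬a)).
          branch 1.2.1 (add (¬b ∨ (a ∧ a))):
            (¬b ∨ (a ∧ a)): β-rule — branch into ¬b  //  (a ∧ a).
              branch 1.2.1.1 (add ¬b):
                ○ open, literals {b=F}.
              branch 1.2.1.2 (add (a ∧ a)):
                (a ∧ a): α-rule — add a, a.
                ○ open, literals {a=T}.
          branch 1.2.2 (add (d ∧ (b ↔ ¬a))):
            (d ∧ (b ↔ ¬a)): α-rule — add d, (b ↔ ¬a).
            (b ↔ ¬a): β-rule — branch into b, ¬a  //  ¬b, ¬¬a.
              branch 1.2.2.1 (add b, ¬a):
                ○ open, literals {a=F, b=T, d=T}.
              branch 1.2.2.2 (add ¬b, ¬¬a):
                ○ open, literals {a=T, b=F, d=T}.
  branch 2 (add e):
    ○ open, literals {e=T}.
0 branches closed, 6 open.
An open branch gives a countermodel: d=T (unmentioned atoms arbitrary); under it the original formula is false.

Not valid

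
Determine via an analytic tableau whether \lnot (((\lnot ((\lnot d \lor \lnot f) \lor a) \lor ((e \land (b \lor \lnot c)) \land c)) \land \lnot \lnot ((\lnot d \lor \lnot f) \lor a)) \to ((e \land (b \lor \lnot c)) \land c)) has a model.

Initial set: {\lnot (((\lnot ((\lnot d \lor \lnot f) \lor a) \lor ((e \land (b \lor \lnot c)) \land c)) \land \lnot \lnot ((\lnot d \lor \lnot f) \lor a)) \to ((e \land (b \lor \lnot c)) \land c))}.
\lnot (((\lnot ((\lnot d \lor \lnot f) \lor a) \lor ((e \land (b \lor \lnot c)) \land c)) \land \lnot \lnot ((\lnot d \lor \lnot f) \lor a)) \to ((e \land (b \lor \lnot c)) \land c)): α-rule — add ((\lnot ((\lnot d \lor \lnot f) \lor a) \lor ((e \land (b \lor \lnot c)) \land c)) \land \lnot \lnot ((\lnot d \lor \lnot f) \lor a)), \lnot ((e \land (b \lor \lnot c)) \land c).
((\lnot ((\lnot d \lor \lnot f) \lor a) \lor ((e \land (b \lor \lnot c)) \land c)) \land \lnot \lnot ((\lnot d \lor \lnot f) \lor a)): α-rule — add (\lnot ((\lnot d \lor \lnot f) \lor a) \lor ((e \land (b \lor \lnot c)) \land c)), \lnot \lnot ((\lnot d \lor \lnot f) \lor a).
\lnot \lnot ((\lnot d \lor \lnot f) \lor a): drop double negation, giving ((\lnot d \lor \lnot f) \lor a).
\lnot ((e \land (b \lor \lnot c)) \land c): β-rule — branch into \lnot (e \land (b \lor \lnot c))  //  \lnot c.
  branch 1 (add \lnot (e \land (b \lor \lnot c))):
    (\lnot ((\lnot d \lor \lnot f) \lor a) \lor ((e \land (b \lor \lnot c)) \land c)): β-rule — branch into \lnot ((\lnot d \lor \lnot f) \lor a)  //  ((e \land (b \lor \lnot c)) \land c).
      branch 1.1 (add \lnot ((\lnot d \lor \lnot f) \lor a)):
        \lnot ((\lnot d \lor \lnot f) \lor a): α-rule — add \lnot (\lnot d \lor \lnot f), \lnot a.
        \lnot (\lnot d \lor \lnot f): α-rule — add \lnot \lnot d, \lnot \lnot f.
        ((\lnot d \lor \lnot f) \lor a): β-rule — branch into (\lnot d \lor \lnot f)  //  a.
          branch 1.1.1 (add (\lnot d \lor \lnot f)):
            \lnot (e \land (b \lor \lnot c)): β-rule — branch into \lnot e  //  \lnot (b \lor \lnot c).
              branch 1.1.1.1 (add \lnot e):
                (\lnot d \lor \lnot f): β-rule — branch into \lnot d  //  \lnot f.
                  branch 1.1.1.1.1 (add \lnot d):
                    × closes — contains both d and \lnot d.
                  branch 1.1.1.1.2 (add \lnot f):
                    × closes — contains both f and \lnot f.
              branch 1.1.1.2 (add \lnot (b \lor \lnot c)):
                \lnot (b \lor \lnot c): α-rule — add \lnot b, \lnot \lnot c.
                (\lnot d \lor \lnot f): β-rule — branch into \lnot d  //  \lnot f.
                  branch 1.1.1.2.1 (add \lnot d):
                    × closes — contains both d and \lnot d.
                  branch 1.1.1.2.2 (add \lnot f):
                    × closes — contains both f and \lnot f.
          branch 1.1.2 (add a):
            × closes — contains both a and \lnot a.
      branch 1.2 (add ((e \land (b \lor \lnot c)) \land c)):
        ((e \land (b \lor \lnot c)) \land c): α-rule — add (e \land (b \lor \lnot c)), c.
        (e \land (b \lor \lnot c)): α-rule — add e, (b \lor \lnot c).
        ((\lnot d \lor \lnot f) \lor a): β-rule — branch into (\lnot d \lor \lnot f)  //  a.
          branch 1.2.1 (add (\lnot d \lor \lnot f)):
            \lnot (e \land (b \lor \lnot c)): β-rule — branch into \lnot e  //  \lnot (b \lor \lnot c).
              branch 1.2.1.1 (add \lnot e):
                × closes — contains both e and \lnot e.
              branch 1.2.1.2 (add \lnot (b \lor \lnot c)):
                \lnot (b \lor \lnot c): α-rule — add \lnot b, \lnot \lnot c.
                (b \lor \lnot c): β-rule — branch into b  //  \lnot c.
                  branch 1.2.1.2.1 (add b):
                    × closes — contains both b and \lnot b.
                  branch 1.2.1.2.2 (add \lnot c):
                    × closes — contains both c and \lnot c.
          branch 1.2.2 (add a):
            \lnot (e \land (b \lor \lnot c)): β-rule — branch into \lnot e  //  \lnot (b \lor \lnot c).
              branch 1.2.2.1 (add \lnot e):
                × closes — contains both e and \lnot e.
              branch 1.2.2.2 (add \lnot (b \lor \lnot c)):
                \lnot (b \lor \lnot c): α-rule — add \lnot b, \lnot \lnot c.
                (b \lor \lnot c): β-rule — branch into b  //  \lnot c.
                  branch 1.2.2.2.1 (add b):
                    × closes — contains both b and \lnot b.
                  branch 1.2.2.2.2 (add \lnot c):
                    × closes — contains both c and \lnot c.
  branch 2 (add \lnot c):
    (\lnot ((\lnot d \lor \lnot f) \lor a) \lor ((e \land (b \lor \lnot c)) \land c)): β-rule — branch into \lnot ((\lnot d \lor \lnot f) \lor a)  //  ((e \land (b \lor \lnot c)) \land c).
      branch 2.1 (add \lnot ((\lnot d \lor \lnot f) \lor a)):
        \lnot ((\lnot d \lor \lnot f) \lor a): α-rule — add \lnot (\lnot d \lor \lnot f), \lnot a.
        \lnot (\lnot d \lor \lnot f): α-rule — add \lnot \lnot d, \lnot \lnot f.
        ((\lnot d \lor \lnot f) \lor a): β-rule — branch into (\lnot d \lor \lnot f)  //  a.
          branch 2.1.1 (add (\lnot d \lor \lnot f)):
            (\lnot d \lor \lnot f): β-rule — branch into \lnot d  //  \lnot f.
              branch 2.1.1.1 (add \lnot d):
                × closes — contains both d and \lnot d.
              branch 2.1.1.2 (add \lnot f):
                × closes — contains both f and \lnot f.
          branch 2.1.2 (add a):
            × closes — contains both a and \lnot a.
      branch 2.2 (add ((e \land (b \lor \lnot c)) \land c)):
        ((e \land (b \lor \lnot c)) \land c): α-rule — add (e \land (b \lor \lnot c)), c.
        × closes — contains both c and \lnot c.
All 15 branches close.
Every branch closed; the formula is unsatisfiable.

Unsatisfiable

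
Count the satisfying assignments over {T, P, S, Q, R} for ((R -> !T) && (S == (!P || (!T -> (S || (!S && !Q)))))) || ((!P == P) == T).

20

Initial set: {(((R -> !T) && (S == (!P || (!T -> (S || (!S && !Q)))))) || ((!P == P) == T))}.
(((R -> !T) && (S == (!P || (!T -> (S || (!S && !Q)))))) || ((!P == P) == T)): β-rule — branch into ((R -> !T) && (S == (!P || (!T -> (S || (!S && !Q))))))  //  ((!P == P) == T).
  branch 1 (add ((R -> !T) && (S == (!P || (!T -> (S || (!S && !Q))))))):
    ((R -> !T) && (S == (!P || (!T -> (S || (!S && !Q)))))): α-rule — add (R -> !T), (S == (!P || (!T -> (S || (!S && !Q))))).
    (R -> !T): β-rule — branch into !R  //  !T.
      branch 1.1 (add !R):
        (S == (!P || (!T -> (S || (!S && !Q))))): β-rule — branch into S, (!P || (!T -> (S || (!S && !Q))))  //  !S, !(!P || (!T -> (S || (!S && !Q)))).
          branch 1.1.1 (add S, (!P || (!T -> (S || (!S && !Q))))):
            (!P || (!T -> (S || (!S && !Q)))): β-rule — branch into !P  //  (!T -> (S || (!S && !Q))).
              branch 1.1.1.1 (add !P):
                ○ open, literals {P=F, R=F, S=T}.
              branch 1.1.1.2 (add (!T -> (S || (!S && !Q)))):
                (!T -> (S || (!S && !Q))): β-rule — branch into !!T  //  (S || (!S && !Q)).
                  branch 1.1.1.2.1 (add !!T):
                    ○ open, literals {R=F, S=T, T=T}.
                  branch 1.1.1.2.2 (add (S || (!S && !Q))):
                    (S || (!S && !Q)): β-rule — branch into S  //  (!S && !Q).
                      branch 1.1.1.2.2.1 (add S):
                        ○ open, literals {R=F, S=T}.
                      branch 1.1.1.2.2.2 (add (!S && !Q)):
                        (!S && !Q): α-rule — add !S, !Q.
                        × closes — contains both S and !S.
          branch 1.1.2 (add !S, !(!P || (!T -> (S || (!S && !Q))))):
            !(!P || (!T -> (S || (!S && !Q)))): α-rule — add !!P, !(!T -> (S || (!S && !Q))).
            !(!T -> (S || (!S && !Q))): α-rule — add !T, !(S || (!S && !Q)).
            !(S || (!S && !Q)): α-rule — add !S, !(!S && !Q).
            !(!S && !Q): β-rule — branch into !!S  //  !!Q.
              branch 1.1.2.1 (add !!S):
                × closes — contains both S and !S.
              branch 1.1.2.2 (add !!Q):
                ○ open, literals {P=T, Q=T, R=F, S=F, T=F}.
      branch 1.2 (add !T):
        (S == (!P || (!T -> (S || (!S && !Q))))): β-rule — branch into S, (!P || (!T -> (S || (!S && !Q))))  //  !S, !(!P || (!T -> (S || (!S && !Q)))).
          branch 1.2.1 (add S, (!P || (!T -> (S || (!S && !Q))))):
            (!P || (!T -> (S || (!S && !Q)))): β-rule — branch into !P  //  (!T -> (S || (!S && !Q))).
              branch 1.2.1.1 (add !P):
                ○ open, literals {P=F, S=T, T=F}.
              branch 1.2.1.2 (add (!T -> (S || (!S && !Q)))):
                (!T -> (S || (!S && !Q))): β-rule — branch into !!T  //  (S || (!S && !Q)).
                  branch 1.2.1.2.1 (add !!T):
                    × closes — contains both T and !T.
                  branch 1.2.1.2.2 (add (S || (!S && !Q))):
                    (S || (!S && !Q)): β-rule — branch into S  //  (!S && !Q).
                      branch 1.2.1.2.2.1 (add S):
                        ○ open, literals {S=T, T=F}.
                      branch 1.2.1.2.2.2 (add (!S && !Q)):
                        (!S && !Q): α-rule — add !S, !Q.
                        × closes — contains both S and !S.
          branch 1.2.2 (add !S, !(!P || (!T -> (S || (!S && !Q))))):
            !(!P || (!T -> (S || (!S && !Q)))): α-rule — add !!P, !(!T -> (S || (!S && !Q))).
            !(!T -> (S || (!S && !Q))): α-rule — add !T, !(S || (!S && !Q)).
            !(S || (!S && !Q)): α-rule — add !S, !(!S && !Q).
            !(!S && !Q): β-rule — branch into !!S  //  !!Q.
              branch 1.2.2.1 (add !!S):
                × closes — contains both S and !S.
              branch 1.2.2.2 (add !!Q):
                ○ open, literals {P=T, Q=T, S=F, T=F}.
  branch 2 (add ((!P == P) == T)):
    ((!P == P) == T): β-rule — branch into (!P == P), T  //  !(!P == P), !T.
      branch 2.1 (add (!P == P), T):
        (!P == P): β-rule — branch into !P, P  //  !!P, !P.
          branch 2.1.1 (add !P, P):
            × closes — contains both P and !P.
          branch 2.1.2 (add !!P, !P):
            × closes — contains both P and !P.
      branch 2.2 (add !(!P == P), !T):
        !(!P == P): β-rule — branch into !P, !P  //  !!P, P.
          branch 2.2.1 (add !P, !P):
            ○ open, literals {P=F, T=F}.
          branch 2.2.2 (add !!P, P):
            ○ open, literals {P=T, T=F}.
7 branches closed, 9 open.
Each open branch fixes some atoms; the unmentioned ones are free. Counting distinct full assignments: branch {P=F, R=F, S=T} (T, Q) contributes 4 new; branch {R=F, S=T, T=T} (P, Q) contributes 2 new; branch {R=F, S=T} (T, P, Q) contributes 2 new; branch {P=T, Q=T, R=F, S=F, T=F} (none free) contributes 1 new; branch {P=F, S=T, T=F} (Q, R) contributes 2 new; branch {S=T, T=F} (P, Q, R) contributes 2 new; branch {P=T, Q=T, S=F, T=F} (R) contributes 1 new; branch {P=F, T=F} (S, Q, R) contributes 4 new; branch {P=T, T=F} (S, Q, R) contributes 2 new. Total: 20.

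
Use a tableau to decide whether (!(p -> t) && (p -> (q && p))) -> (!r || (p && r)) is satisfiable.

Initial set: {T ((!(p -> t) && (p -> (q && p))) -> (!r || (p && r)))}.
T ((!(p -> t) && (p -> (q && p))) -> (!r || (p && r))): β-rule — branch into F (!(p -> t) && (p -> (q && p)))  //  T (!r || (p && r)).
  branch 1 (add F (!(p -> t) && (p -> (q && p)))):
    F (!(p -> t) && (p -> (q && p))): β-rule — branch into F !(p -> t)  //  F (p -> (q && p)).
      branch 1.1 (add F !(p -> t)):
        F !(p -> t): β-rule — branch into F p  //  T t.
          branch 1.1.1 (add F p):
            ○ open, literals {p=false}.
          branch 1.1.2 (add T t):
            ○ open, literals {t=true}.
      branch 1.2 (add F (p -> (q && p))):
        F (p -> (q && p)): α-rule — add T p, F (q && p).
        F (q && p): β-rule — branch into F q  //  F p.
          branch 1.2.1 (add F q):
            ○ open, literals {p=true, q=false}.
          branch 1.2.2 (add F p):
            × closes — contains both p and !p.
  branch 2 (add T (!r || (p && r))):
    T (!r || (p && r)): β-rule — branch into T !r  //  T (p && r).
      branch 2.1 (add T !r):
        ○ open, literals {r=false}.
      branch 2.2 (add T (p && r)):
        T (p && r): α-rule — add T p, T r.
        ○ open, literals {p=true, r=true}.
1 branch closed, 5 open.
An open branch gives a satisfying assignment: p=false.

Satisfiable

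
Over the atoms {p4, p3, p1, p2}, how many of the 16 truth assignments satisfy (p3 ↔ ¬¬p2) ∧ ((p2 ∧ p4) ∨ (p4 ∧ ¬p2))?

Initial set: {((p3 ↔ ¬¬p2) ∧ ((p2 ∧ p4) ∨ (p4 ∧ ¬p2)))}.
((p3 ↔ ¬¬p2) ∧ ((p2 ∧ p4) ∨ (p4 ∧ ¬p2))): α-rule — add (p3 ↔ ¬¬p2), ((p2 ∧ p4) ∨ (p4 ∧ ¬p2)).
(p3 ↔ ¬¬p2): β-rule — branch into p3, ¬¬p2  //  ¬p3, ¬¬¬p2.
  branch 1 (add p3, ¬¬p2):
    ¬¬p2: drop double negation, giving p2.
    ((p2 ∧ p4) ∨ (p4 ∧ ¬p2)): β-rule — branch into (p2 ∧ p4)  //  (p4 ∧ ¬p2).
      branch 1.1 (add (p2 ∧ p4)):
        (p2 ∧ p4): α-rule — add p2, p4.
        ○ open, literals {p2=true, p3=true, p4=true}.
      branch 1.2 (add (p4 ∧ ¬p2)):
        (p4 ∧ ¬p2): α-rule — add p4, ¬p2.
        × closes — contains both p2 and ¬p2.
  branch 2 (add ¬p3, ¬¬¬p2):
    ¬¬¬p2: drop double negation, giving ¬p2.
    ((p2 ∧ p4) ∨ (p4 ∧ ¬p2)): β-rule — branch into (p2 ∧ p4)  //  (p4 ∧ ¬p2).
      branch 2.1 (add (p2 ∧ p4)):
        (p2 ∧ p4): α-rule — add p2, p4.
        × closes — contains both p2 and ¬p2.
      branch 2.2 (add (p4 ∧ ¬p2)):
        (p4 ∧ ¬p2): α-rule — add p4, ¬p2.
        ○ open, literals {p2=false, p3=false, p4=true}.
2 branches closed, 2 open.
Each open branch fixes some atoms; the unmentioned ones are free. Counting distinct full assignments: branch {p2=true, p3=true, p4=true} (p1) contributes 2 new; branch {p2=false, p3=false, p4=true} (p1) contributes 2 new. Total: 4.

4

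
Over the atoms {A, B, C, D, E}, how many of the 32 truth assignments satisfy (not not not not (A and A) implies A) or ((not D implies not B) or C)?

Initial set: {((not not not not (A and A) implies A) or ((not D implies not B) or C))}.
((not not not not (A and A) implies A) or ((not D implies not B) or C)): β-rule — branch into (not not not not (A and A) implies A)  //  ((not D implies not B) or C).
  branch 1 (add (not not not not (A and A) implies A)):
    (not not not not (A and A) implies A): β-rule — branch into not not not not not (A and A)  //  A.
      branch 1.1 (add not not not not not (A and A)):
        not not not not not (A and A): drop double negation, giving not not not (A and A).
        not not not (A and A): drop double negation, giving not (A and A).
        not (A and A): β-rule — branch into not A  //  not A.
          branch 1.1.1 (add not A):
            ○ open, literals {A=false}.
          branch 1.1.2 (add not A):
            ○ open, literals {A=false}.
      branch 1.2 (add A):
        ○ open, literals {A=true}.
  branch 2 (add ((not D implies not B) or C)):
    ((not D implies not B) or C): β-rule — branch into (not D implies not B)  //  C.
      branch 2.1 (add (not D implies not B)):
        (not D implies not B): β-rule — branch into not not D  //  not B.
          branch 2.1.1 (add not not D):
            ○ open, literals {D=true}.
          branch 2.1.2 (add not B):
            ○ open, literals {B=false}.
      branch 2.2 (add C):
        ○ open, literals {C=true}.
0 branches closed, 6 open.
Each open branch fixes some atoms; the unmentioned ones are free. Counting distinct full assignments: branch {A=false} (B, C, D, E) contributes 16 new; branch {A=false} (B, C, D, E) contributes 0 new; branch {A=true} (B, C, D, E) contributes 16 new; branch {D=true} (A, B, C, E) contributes 0 new; branch {B=false} (A, C, D, E) contributes 0 new; branch {C=true} (A, B, D, E) contributes 0 new. Total: 32.

32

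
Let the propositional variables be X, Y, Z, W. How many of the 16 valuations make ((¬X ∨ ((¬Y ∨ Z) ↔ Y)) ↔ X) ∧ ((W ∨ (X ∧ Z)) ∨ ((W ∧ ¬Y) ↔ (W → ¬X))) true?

Initial set: {(((¬X ∨ ((¬Y ∨ Z) ↔ Y)) ↔ X) ∧ ((W ∨ (X ∧ Z)) ∨ ((W ∧ ¬Y) ↔ (W → ¬X))))}.
(((¬X ∨ ((¬Y ∨ Z) ↔ Y)) ↔ X) ∧ ((W ∨ (X ∧ Z)) ∨ ((W ∧ ¬Y) ↔ (W → ¬X)))): α-rule — add ((¬X ∨ ((¬Y ∨ Z) ↔ Y)) ↔ X), ((W ∨ (X ∧ Z)) ∨ ((W ∧ ¬Y) ↔ (W → ¬X))).
((¬X ∨ ((¬Y ∨ Z) ↔ Y)) ↔ X): β-rule — branch into (¬X ∨ ((¬Y ∨ Z) ↔ Y)), X  //  ¬(¬X ∨ ((¬Y ∨ Z) ↔ Y)), ¬X.
  branch 1 (add (¬X ∨ ((¬Y ∨ Z) ↔ Y)), X):
    ((W ∨ (X ∧ Z)) ∨ ((W ∧ ¬Y) ↔ (W → ¬X))): β-rule — branch into (W ∨ (X ∧ Z))  //  ((W ∧ ¬Y) ↔ (W → ¬X)).
      branch 1.1 (add (W ∨ (X ∧ Z))):
        (¬X ∨ ((¬Y ∨ Z) ↔ Y)): β-rule — branch into ¬X  //  ((¬Y ∨ Z) ↔ Y).
          branch 1.1.1 (add ¬X):
            × closes — contains both X and ¬X.
          branch 1.1.2 (add ((¬Y ∨ Z) ↔ Y)):
            (W ∨ (X ∧ Z)): β-rule — branch into W  //  (X ∧ Z).
              branch 1.1.2.1 (add W):
                ((¬Y ∨ Z) ↔ Y): β-rule — branch into (¬Y ∨ Z), Y  //  ¬(¬Y ∨ Z), ¬Y.
                  branch 1.1.2.1.1 (add (¬Y ∨ Z), Y):
                    (¬Y ∨ Z): β-rule — branch into ¬Y  //  Z.
                      branch 1.1.2.1.1.1 (add ¬Y):
                        × closes — contains both Y and ¬Y.
                      branch 1.1.2.1.1.2 (add Z):
                        ○ open, literals {W=1, X=1, Y=1, Z=1}.
                  branch 1.1.2.1.2 (add ¬(¬Y ∨ Z), ¬Y):
                    ¬(¬Y ∨ Z): α-rule — add ¬¬Y, ¬Z.
                    × closes — contains both Y and ¬Y.
              branch 1.1.2.2 (add (X ∧ Z)):
                (X ∧ Z): α-rule — add X, Z.
                ((¬Y ∨ Z) ↔ Y): β-rule — branch into (¬Y ∨ Z), Y  //  ¬(¬Y ∨ Z), ¬Y.
                  branch 1.1.2.2.1 (add (¬Y ∨ Z), Y):
                    (¬Y ∨ Z): β-rule — branch into ¬Y  //  Z.
                      branch 1.1.2.2.1.1 (add ¬Y):
                        × closes — contains both Y and ¬Y.
                      branch 1.1.2.2.1.2 (add Z):
                        ○ open, literals {X=1, Y=1, Z=1}.
                  branch 1.1.2.2.2 (add ¬(¬Y ∨ Z), ¬Y):
                    ¬(¬Y ∨ Z): α-rule — add ¬¬Y, ¬Z.
                    × closes — contains both Y and ¬Y.
      branch 1.2 (add ((W ∧ ¬Y) ↔ (W → ¬X))):
        (¬X ∨ ((¬Y ∨ Z) ↔ Y)): β-rule — branch into ¬X  //  ((¬Y ∨ Z) ↔ Y).
          branch 1.2.1 (add ¬X):
            × closes — contains both X and ¬X.
          branch 1.2.2 (add ((¬Y ∨ Z) ↔ Y)):
            ((W ∧ ¬Y) ↔ (W → ¬X)): β-rule — branch into (W ∧ ¬Y), (W → ¬X)  //  ¬(W ∧ ¬Y), ¬(W → ¬X).
              branch 1.2.2.1 (add (W ∧ ¬Y), (W → ¬X)):
                (W ∧ ¬Y): α-rule — add W, ¬Y.
                ((¬Y ∨ Z) ↔ Y): β-rule — branch into (¬Y ∨ Z), Y  //  ¬(¬Y ∨ Z), ¬Y.
                  branch 1.2.2.1.1 (add (¬Y ∨ Z), Y):
                    × closes — contains both Y and ¬Y.
                  branch 1.2.2.1.2 (add ¬(¬Y ∨ Z), ¬Y):
                    ¬(¬Y ∨ Z): α-rule — add ¬¬Y, ¬Z.
                    × closes — contains both Y and ¬Y.
              branch 1.2.2.2 (add ¬(W ∧ ¬Y), ¬(W → ¬X)):
                ¬(W → ¬X): α-rule — add W, ¬¬X.
                ((¬Y ∨ Z) ↔ Y): β-rule — branch into (¬Y ∨ Z), Y  //  ¬(¬Y ∨ Z), ¬Y.
                  branch 1.2.2.2.1 (add (¬Y ∨ Z), Y):
                    ¬(W ∧ ¬Y): β-rule — branch into ¬W  //  ¬¬Y.
                      branch 1.2.2.2.1.1 (add ¬W):
                        × closes — contains both W and ¬W.
                      branch 1.2.2.2.1.2 (add ¬¬Y):
                        (¬Y ∨ Z): β-rule — branch into ¬Y  //  Z.
                          branch 1.2.2.2.1.2.1 (add ¬Y):
                            × closes — contains both Y and ¬Y.
                          branch 1.2.2.2.1.2.2 (add Z):
                            ○ open, literals {W=1, X=1, Y=1, Z=1}.
                  branch 1.2.2.2.2 (add ¬(¬Y ∨ Z), ¬Y):
                    ¬(¬Y ∨ Z): α-rule — add ¬¬Y, ¬Z.
                    × closes — contains both Y and ¬Y.
  branch 2 (add ¬(¬X ∨ ((¬Y ∨ Z) ↔ Y)), ¬X):
    ¬(¬X ∨ ((¬Y ∨ Z) ↔ Y)): α-rule — add ¬¬X, ¬((¬Y ∨ Z) ↔ Y).
    × closes — contains both X and ¬X.
12 branches closed, 3 open.
Each open branch fixes some atoms; the unmentioned ones are free. Counting distinct full assignments: branch {W=1, X=1, Y=1, Z=1} (none free) contributes 1 new; branch {X=1, Y=1, Z=1} (W) contributes 1 new; branch {W=1, X=1, Y=1, Z=1} (none free) contributes 0 new. Total: 2.

2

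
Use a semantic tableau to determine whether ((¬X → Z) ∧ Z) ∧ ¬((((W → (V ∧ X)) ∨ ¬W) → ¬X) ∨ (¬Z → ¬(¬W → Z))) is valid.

Not valid

Assume the negation and expand:
Initial set: {¬(((¬X → Z) ∧ Z) ∧ ¬((((W → (V ∧ X)) ∨ ¬W) → ¬X) ∨ (¬Z → ¬(¬W → Z))))}.
¬(((¬X → Z) ∧ Z) ∧ ¬((((W → (V ∧ X)) ∨ ¬W) → ¬X) ∨ (¬Z → ¬(¬W → Z)))): β-rule — branch into ¬((¬X → Z) ∧ Z)  //  ¬¬((((W → (V ∧ X)) ∨ ¬W) → ¬X) ∨ (¬Z → ¬(¬W → Z))).
  branch 1 (add ¬((¬X → Z) ∧ Z)):
    ¬((¬X → Z) ∧ Z): β-rule — branch into ¬(¬X → Z)  //  ¬Z.
      branch 1.1 (add ¬(¬X → Z)):
        ¬(¬X → Z): α-rule — add ¬X, ¬Z.
        ○ open, literals {X=F, Z=F}.
      branch 1.2 (add ¬Z):
        ○ open, literals {Z=F}.
  branch 2 (add ¬¬((((W → (V ∧ X)) ∨ ¬W) → ¬X) ∨ (¬Z → ¬(¬W → Z)))):
    ¬¬((((W → (V ∧ X)) ∨ ¬W) → ¬X) ∨ (¬Z → ¬(¬W → Z))): β-rule — branch into (((W → (V ∧ X)) ∨ ¬W) → ¬X)  //  (¬Z → ¬(¬W → Z)).
      branch 2.1 (add (((W → (V ∧ X)) ∨ ¬W) → ¬X)):
        (((W → (V ∧ X)) ∨ ¬W) → ¬X): β-rule — branch into ¬((W → (V ∧ X)) ∨ ¬W)  //  ¬X.
          branch 2.1.1 (add ¬((W → (V ∧ X)) ∨ ¬W)):
            ¬((W → (V ∧ X)) ∨ ¬W): α-rule — add ¬(W → (V ∧ X)), ¬¬W.
            ¬(W → (V ∧ X)): α-rule — add W, ¬(V ∧ X).
            ¬(V ∧ X): β-rule — branch into ¬V  //  ¬X.
              branch 2.1.1.1 (add ¬V):
                ○ open, literals {V=F, W=T}.
              branch 2.1.1.2 (add ¬X):
                ○ open, literals {W=T, X=F}.
          branch 2.1.2 (add ¬X):
            ○ open, literals {X=F}.
      branch 2.2 (add (¬Z → ¬(¬W → Z))):
        (¬Z → ¬(¬W → Z)): β-rule — branch into ¬¬Z  //  ¬(¬W → Z).
          branch 2.2.1 (add ¬¬Z):
            ○ open, literals {Z=T}.
          branch 2.2.2 (add ¬(¬W → Z)):
            ¬(¬W → Z): α-rule — add ¬W, ¬Z.
            ○ open, literals {W=F, Z=F}.
0 branches closed, 7 open.
An open branch gives a countermodel: X=F, Z=F (unmentioned atoms arbitrary); under it the original formula is false.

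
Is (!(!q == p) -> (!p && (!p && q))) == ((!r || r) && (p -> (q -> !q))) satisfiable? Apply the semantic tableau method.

Satisfiable

Initial set: {((!(!q == p) -> (!p && (!p && q))) == ((!r || r) && (p -> (q -> !q))))}.
((!(!q == p) -> (!p && (!p && q))) == ((!r || r) && (p -> (q -> !q)))): β-rule — branch into (!(!q == p) -> (!p && (!p && q))), ((!r || r) && (p -> (q -> !q)))  //  !(!(!q == p) -> (!p && (!p && q))), !((!r || r) && (p -> (q -> !q))).
  branch 1 (add (!(!q == p) -> (!p && (!p && q))), ((!r || r) && (p -> (q -> !q)))):
    ((!r || r) && (p -> (q -> !q))): α-rule — add (!r || r), (p -> (q -> !q)).
    (!(!q == p) -> (!p && (!p && q))): β-rule — branch into !!(!q == p)  //  (!p && (!p && q)).
      branch 1.1 (add !!(!q == p)):
        (!r || r): β-rule — branch into !r  //  r.
          branch 1.1.1 (add !r):
            (p -> (q -> !q)): β-rule — branch into !p  //  (q -> !q).
              branch 1.1.1.1 (add !p):
                !!(!q == p): β-rule — branch into !q, p  //  !!q, !p.
                  branch 1.1.1.1.1 (add !q, p):
                    × closes — contains both p and !p.
                  branch 1.1.1.1.2 (add !!q, !p):
                    ○ open, literals {p=F, q=T, r=F}.
              branch 1.1.1.2 (add (q -> !q)):
                !!(!q == p): β-rule — branch into !q, p  //  !!q, !p.
                  branch 1.1.1.2.1 (add !q, p):
                    (q -> !q): β-rule — branch into !q  //  !q.
                      branch 1.1.1.2.1.1 (add !q):
                        ○ open, literals {p=T, q=F, r=F}.
                      branch 1.1.1.2.1.2 (add !q):
                        ○ open, literals {p=T, q=F, r=F}.
                  branch 1.1.1.2.2 (add !!q, !p):
                    (q -> !q): β-rule — branch into !q  //  !q.
                      branch 1.1.1.2.2.1 (add !q):
                        × closes — contains both q and !q.
                      branch 1.1.1.2.2.2 (add !q):
                        × closes — contains both q and !q.
          branch 1.1.2 (add r):
            (p -> (q -> !q)): β-rule — branch into !p  //  (q -> !q).
              branch 1.1.2.1 (add !p):
                !!(!q == p): β-rule — branch into !q, p  //  !!q, !p.
                  branch 1.1.2.1.1 (add !q, p):
                    × closes — contains both p and !p.
                  branch 1.1.2.1.2 (add !!q, !p):
                    ○ open, literals {p=F, q=T, r=T}.
              branch 1.1.2.2 (add (q -> !q)):
                !!(!q == p): β-rule — branch into !q, p  //  !!q, !p.
                  branch 1.1.2.2.1 (add !q, p):
                    (q -> !q): β-rule — branch into !q  //  !q.
                      branch 1.1.2.2.1.1 (add !q):
                        ○ open, literals {p=T, q=F, r=T}.
                      branch 1.1.2.2.1.2 (add !q):
                        ○ open, literals {p=T, q=F, r=T}.
                  branch 1.1.2.2.2 (add !!q, !p):
                    (q -> !q): β-rule — branch into !q  //  !q.
                      branch 1.1.2.2.2.1 (add !q):
                        × closes — contains both q and !q.
                      branch 1.1.2.2.2.2 (add !q):
                        × closes — contains both q and !q.
      branch 1.2 (add (!p && (!p && q))):
        (!p && (!p && q)): α-rule — add !p, (!p && q).
        (!p && q): α-rule — add !p, q.
        (!r || r): β-rule — branch into !r  //  r.
          branch 1.2.1 (add !r):
            (p -> (q -> !q)): β-rule — branch into !p  //  (q -> !q).
              branch 1.2.1.1 (add !p):
                ○ open, literals {p=F, q=T, r=F}.
              branch 1.2.1.2 (add (q -> !q)):
                (q -> !q): β-rule — branch into !q  //  !q.
                  branch 1.2.1.2.1 (add !q):
                    × closes — contains both q and !q.
                  branch 1.2.1.2.2 (add !q):
                    × closes — contains both q and !q.
          branch 1.2.2 (add r):
            (p -> (q -> !q)): β-rule — branch into !p  //  (q -> !q).
              branch 1.2.2.1 (add !p):
                ○ open, literals {p=F, q=T, r=T}.
              branch 1.2.2.2 (add (q -> !q)):
                (q -> !q): β-rule — branch into !q  //  !q.
                  branch 1.2.2.2.1 (add !q):
                    × closes — contains both q and !q.
                  branch 1.2.2.2.2 (add !q):
                    × closes — contains both q and !q.
  branch 2 (add !(!(!q == p) -> (!p && (!p && q))), !((!r || r) && (p -> (q -> !q)))):
    !(!(!q == p) -> (!p && (!p && q))): α-rule — add !(!q == p), !(!p && (!p && q)).
    !((!r || r) && (p -> (q -> !q))): β-rule — branch into !(!r || r)  //  !(p -> (q -> !q)).
      branch 2.1 (add !(!r || r)):
        !(!r || r): α-rule — add !!r, !r.
        × closes — contains both r and !r.
      branch 2.2 (add !(p -> (q -> !q))):
        !(p -> (q -> !q)): α-rule — add p, !(q -> !q).
        !(q -> !q): α-rule — add q, !!q.
        !(!q == p): β-rule — branch into !q, !p  //  !!q, p.
          branch 2.2.1 (add !q, !p):
            × closes — contains both q and !q.
          branch 2.2.2 (add !!q, p):
            !(!p && (!p && q)): β-rule — branch into !!p  //  !(!p && q).
              branch 2.2.2.1 (add !!p):
                ○ open, literals {p=T, q=T}.
              branch 2.2.2.2 (add !(!p && q)):
                !(!p && q): β-rule — branch into !!p  //  !q.
                  branch 2.2.2.2.1 (add !!p):
                    ○ open, literals {p=T, q=T}.
                  branch 2.2.2.2.2 (add !q):
                    × closes — contains both q and !q.
13 branches closed, 10 open.
An open branch gives a satisfying assignment: p=F, q=T, r=F.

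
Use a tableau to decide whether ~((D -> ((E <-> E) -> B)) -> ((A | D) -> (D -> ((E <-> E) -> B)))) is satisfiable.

Unsatisfiable

Initial set: {T ~((D -> ((E <-> E) -> B)) -> ((A | D) -> (D -> ((E <-> E) -> B))))}.
T ~((D -> ((E <-> E) -> B)) -> ((A | D) -> (D -> ((E <-> E) -> B)))): α-rule — add T (D -> ((E <-> E) -> B)), F ((A | D) -> (D -> ((E <-> E) -> B))).
F ((A | D) -> (D -> ((E <-> E) -> B))): α-rule — add T (A | D), F (D -> ((E <-> E) -> B)).
F (D -> ((E <-> E) -> B)): α-rule — add T D, F ((E <-> E) -> B).
F ((E <-> E) -> B): α-rule — add T (E <-> E), F B.
T (D -> ((E <-> E) -> B)): β-rule — branch into F D  //  T ((E <-> E) -> B).
  branch 1 (add F D):
    × closes — contains both D and ~D.
  branch 2 (add T ((E <-> E) -> B)):
    T (A | D): β-rule — branch into T A  //  T D.
      branch 2.1 (add T A):
        T (E <-> E): β-rule — branch into T E, T E  //  F E, F E.
          branch 2.1.1 (add T E, T E):
            T ((E <-> E) -> B): β-rule — branch into F (E <-> E)  //  T B.
              branch 2.1.1.1 (add F (E <-> E)):
                F (E <-> E): β-rule — branch into T E, F E  //  F E, T E.
                  branch 2.1.1.1.1 (add T E, F E):
                    × closes — contains both E and ~E.
                  branch 2.1.1.1.2 (add F E, T E):
                    × closes — contains both E and ~E.
              branch 2.1.1.2 (add T B):
                × closes — contains both B and ~B.
          branch 2.1.2 (add F E, F E):
            T ((E <-> E) -> B): β-rule — branch into F (E <-> E)  //  T B.
              branch 2.1.2.1 (add F (E <-> E)):
                F (E <-> E): β-rule — branch into T E, F E  //  F E, T E.
                  branch 2.1.2.1.1 (add T E, F E):
                    × closes — contains both E and ~E.
                  branch 2.1.2.1.2 (add F E, T E):
                    × closes — contains both E and ~E.
              branch 2.1.2.2 (add T B):
                × closes — contains both B and ~B.
      branch 2.2 (add T D):
        T (E <-> E): β-rule — branch into T E, T E  //  F E, F E.
          branch 2.2.1 (add T E, T E):
            T ((E <-> E) -> B): β-rule — branch into F (E <-> E)  //  T B.
              branch 2.2.1.1 (add F (E <-> E)):
                F (E <-> E): β-rule — branch into T E, F E  //  F E, T E.
                  branch 2.2.1.1.1 (add T E, F E):
                    × closes — contains both E and ~E.
                  branch 2.2.1.1.2 (add F E, T E):
                    × closes — contains both E and ~E.
              branch 2.2.1.2 (add T B):
                × closes — contains both B and ~B.
          branch 2.2.2 (add F E, F E):
            T ((E <-> E) -> B): β-rule — branch into F (E <-> E)  //  T B.
              branch 2.2.2.1 (add F (E <-> E)):
                F (E <-> E): β-rule — branch into T E, F E  //  F E, T E.
                  branch 2.2.2.1.1 (add T E, F E):
                    × closes — contains both E and ~E.
                  branch 2.2.2.1.2 (add F E, T E):
                    × closes — contains both E and ~E.
              branch 2.2.2.2 (add T B):
                × closes — contains both B and ~B.
All 13 branches close.
Every branch closed; the formula is unsatisfiable.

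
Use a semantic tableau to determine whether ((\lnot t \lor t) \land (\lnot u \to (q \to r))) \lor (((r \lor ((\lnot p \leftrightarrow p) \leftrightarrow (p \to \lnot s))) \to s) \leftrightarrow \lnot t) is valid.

Not valid

Assume the negation and expand:
Initial set: {\lnot (((\lnot t \lor t) \land (\lnot u \to (q \to r))) \lor (((r \lor ((\lnot p \leftrightarrow p) \leftrightarrow (p \to \lnot s))) \to s) \leftrightarrow \lnot t))}.
\lnot (((\lnot t \lor t) \land (\lnot u \to (q \to r))) \lor (((r \lor ((\lnot p \leftrightarrow p) \leftrightarrow (p \to \lnot s))) \to s) \leftrightarrow \lnot t)): α-rule — add \lnot ((\lnot t \lor t) \land (\lnot u \to (q \to r))), \lnot (((r \lor ((\lnot p \leftrightarrow p) \leftrightarrow (p \to \lnot s))) \to s) \leftrightarrow \lnot t).
\lnot ((\lnot t \lor t) \land (\lnot u \to (q \to r))): β-rule — branch into \lnot (\lnot t \lor t)  //  \lnot (\lnot u \to (q \to r)).
  branch 1 (add \lnot (\lnot t \lor t)):
    \lnot (\lnot t \lor t): α-rule — add \lnot \lnot t, \lnot t.
    × closes — contains both t and \lnot t.
  branch 2 (add \lnot (\lnot u \to (q \to r))):
    \lnot (\lnot u \to (q \to r)): α-rule — add \lnot u, \lnot (q \to r).
    \lnot (q \to r): α-rule — add q, \lnot r.
    \lnot (((r \lor ((\lnot p \leftrightarrow p) \leftrightarrow (p \to \lnot s))) \to s) \leftrightarrow \lnot t): β-rule — branch into ((r \lor ((\lnot p \leftrightarrow p) \leftrightarrow (p \to \lnot s))) \to s), \lnot \lnot t  //  \lnot ((r \lor ((\lnot p \leftrightarrow p) \leftrightarrow (p \to \lnot s))) \to s), \lnot t.
      branch 2.1 (add ((r \lor ((\lnot p \leftrightarrow p) \leftrightarrow (p \to \lnot s))) \to s), \lnot \lnot t):
        ((r \lor ((\lnot p \leftrightarrow p) \leftrightarrow (p \to \lnot s))) \to s): β-rule — branch into \lnot (r \lor ((\lnot p \leftrightarrow p) \leftrightarrow (p \to \lnot s)))  //  s.
          branch 2.1.1 (add \lnot (r \lor ((\lnot p \leftrightarrow p) \leftrightarrow (p \to \lnot s)))):
            \lnot (r \lor ((\lnot p \leftrightarrow p) \leftrightarrow (p \to \lnot s))): α-rule — add \lnot r, \lnot ((\lnot p \leftrightarrow p) \leftrightarrow (p \to \lnot s)).
            \lnot ((\lnot p \leftrightarrow p) \leftrightarrow (p \to \lnot s)): β-rule — branch into (\lnot p \leftrightarrow p), \lnot (p \to \lnot s)  //  \lnot (\lnot p \leftrightarrow p), (p \to \lnot s).
              branch 2.1.1.1 (add (\lnot p \leftrightarrow p), \lnot (p \to \lnot s)):
                \lnot (p \to \lnot s): α-rule — add p, \lnot \lnot s.
                (\lnot p \leftrightarrow p): β-rule — branch into \lnot p, p  //  \lnot \lnot p, \lnot p.
                  branch 2.1.1.1.1 (add \lnot p, p):
                    × closes — contains both p and \lnot p.
                  branch 2.1.1.1.2 (add \lnot \lnot p, \lnot p):
                    × closes — contains both p and \lnot p.
              branch 2.1.1.2 (add \lnot (\lnot p \leftrightarrow p), (p \to \lnot s)):
                \lnot (\lnot p \leftrightarrow p): β-rule — branch into \lnot p, \lnot p  //  \lnot \lnot p, p.
                  branch 2.1.1.2.1 (add \lnot p, \lnot p):
                    (p \to \lnot s): β-rule — branch into \lnot p  //  \lnot s.
                      branch 2.1.1.2.1.1 (add \lnot p):
                        ○ open, literals {p=0, q=1, r=0, t=1, u=0}.
                      branch 2.1.1.2.1.2 (add \lnot s):
                        ○ open, literals {p=0, q=1, r=0, s=0, t=1, u=0}.
                  branch 2.1.1.2.2 (add \lnot \lnot p, p):
                    (p \to \lnot s): β-rule — branch into \lnot p  //  \lnot s.
                      branch 2.1.1.2.2.1 (add \lnot p):
                        × closes — contains both p and \lnot p.
                      branch 2.1.1.2.2.2 (add \lnot s):
                        ○ open, literals {p=1, q=1, r=0, s=0, t=1, u=0}.
          branch 2.1.2 (add s):
            ○ open, literals {q=1, r=0, s=1, t=1, u=0}.
      branch 2.2 (add \lnot ((r \lor ((\lnot p \leftrightarrow p) \leftrightarrow (p \to \lnot s))) \to s), \lnot t):
        \lnot ((r \lor ((\lnot p \leftrightarrow p) \leftrightarrow (p \to \lnot s))) \to s): α-rule — add (r \lor ((\lnot p \leftrightarrow p) \leftrightarrow (p \to \lnot s))), \lnot s.
        (r \lor ((\lnot p \leftrightarrow p) \leftrightarrow (p \to \lnot s))): β-rule — branch into r  //  ((\lnot p \leftrightarrow p) \leftrightarrow (p \to \lnot s)).
          branch 2.2.1 (add r):
            × closes — contains both r and \lnot r.
          branch 2.2.2 (add ((\lnot p \leftrightarrow p) \leftrightarrow (p \to \lnot s))):
            ((\lnot p \leftrightarrow p) \leftrightarrow (p \to \lnot s)): β-rule — branch into (\lnot p \leftrightarrow p), (p \to \lnot s)  //  \lnot (\lnot p \leftrightarrow p), \lnot (p \to \lnot s).
              branch 2.2.2.1 (add (\lnot p \leftrightarrow p), (p \to \lnot s)):
                (\lnot p \leftrightarrow p): β-rule — branch into \lnot p, p  //  \lnot \lnot p, \lnot p.
                  branch 2.2.2.1.1 (add \lnot p, p):
                    × closes — contains both p and \lnot p.
                  branch 2.2.2.1.2 (add \lnot \lnot p, \lnot p):
                    × closes — contains both p and \lnot p.
              branch 2.2.2.2 (add \lnot (\lnot p \leftrightarrow p), \lnot (p \to \lnot s)):
                \lnot (p \to \lnot s): α-rule — add p, \lnot \lnot s.
                × closes — contains both s and \lnot s.
8 branches closed, 4 open.
An open branch gives a countermodel: p=0, q=1, r=0, t=1, u=0 (unmentioned atoms arbitrary); under it the original formula is false.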